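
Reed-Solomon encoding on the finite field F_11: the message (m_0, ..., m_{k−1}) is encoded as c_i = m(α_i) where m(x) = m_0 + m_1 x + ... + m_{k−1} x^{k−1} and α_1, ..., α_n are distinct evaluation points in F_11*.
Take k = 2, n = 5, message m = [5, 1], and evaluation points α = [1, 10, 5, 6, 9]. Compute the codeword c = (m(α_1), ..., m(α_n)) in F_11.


c = [6, 4, 10, 0, 3]

Message polynomial: m(x) = 5 + 1·x (mod 11).
For each evaluation point α_i, compute m(α_i) mod 11:
  α_1 = 1: Horner steps 1 → 6, so m(1) = 6.
  α_2 = 10: Horner steps 1 → 4, so m(10) = 4.
  α_3 = 5: Horner steps 1 → 10, so m(5) = 10.
  α_4 = 6: Horner steps 1 → 0, so m(6) = 0.
  α_5 = 9: Horner steps 1 → 3, so m(9) = 3.
Codeword c = [6, 4, 10, 0, 3] ∈ F_11^5.


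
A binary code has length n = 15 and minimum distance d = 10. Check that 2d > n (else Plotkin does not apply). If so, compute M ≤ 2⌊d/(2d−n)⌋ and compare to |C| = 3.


Plotkin bound M ≤ 4; given |C| = 3 ≤ bound (satisfied).

Check applicability: 2d = 20, n = 15.
2d − n = 5 > 0, so Plotkin applies.
Compute d/(2d−n) = 10/5 ≈ 2.0000.
⌊d/(2d−n)⌋ = 2.
Plotkin bound: M ≤ 2·2 = 4.
Given |C| = 3, check: satisfied.
This |C| is below the Plotkin bound.


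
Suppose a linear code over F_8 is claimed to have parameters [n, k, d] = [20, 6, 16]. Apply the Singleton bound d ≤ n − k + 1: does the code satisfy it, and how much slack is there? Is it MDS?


Singleton RHS = n − k + 1 = 15, slack = -1, bound violated (no such code; not MDS).

Singleton bound: d ≤ n − k + 1.
Here n = 20, k = 6, so n − k + 1 = 15.
Given d = 16, check d ≤ 15: NO.
Slack = (n − k + 1) − d = -1.
The slack is negative: d = 16 exceeds n − k + 1 = 15 by 1, so the Singleton bound is violated and no linear [20, 6, 16]_8 code can exist. In particular it is not MDS (MDS requires d = n − k + 1 exactly).
Description: the claimed parameters are [20, 6, 16]_8; such a code would be impossible (violates the Singleton bound).


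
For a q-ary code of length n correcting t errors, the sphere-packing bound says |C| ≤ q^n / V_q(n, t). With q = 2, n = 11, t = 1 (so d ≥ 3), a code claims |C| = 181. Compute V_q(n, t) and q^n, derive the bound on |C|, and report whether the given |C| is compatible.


V_q(n, t) = 12, q^n = 2048, Hamming bound = 170, |C| = 181 > bound (violated).

Step 1: Compute V_q(n, t) = Σ_{j=0}^1 C(n, j) (q−1)^j.
  j = 0: C(11,0)·(1)^0 = 1·1 = 1.
  j = 1: C(11,1)·(1)^1 = 11·1 = 11.
  V_q(n, t) = 1 + 11 = 12.
Step 2: q^n = 2^11 = 2048.
Step 3: Hamming bound ⌊q^n / V_q(n,t)⌋ = ⌊2048/12⌋ = 170.
Step 4: Compare |C| = 181 to 170: violated.
The claimed |C| lies above the Hamming bound, so no 2-ary code of length 11 with d ≥ 3 can have 181 codewords.


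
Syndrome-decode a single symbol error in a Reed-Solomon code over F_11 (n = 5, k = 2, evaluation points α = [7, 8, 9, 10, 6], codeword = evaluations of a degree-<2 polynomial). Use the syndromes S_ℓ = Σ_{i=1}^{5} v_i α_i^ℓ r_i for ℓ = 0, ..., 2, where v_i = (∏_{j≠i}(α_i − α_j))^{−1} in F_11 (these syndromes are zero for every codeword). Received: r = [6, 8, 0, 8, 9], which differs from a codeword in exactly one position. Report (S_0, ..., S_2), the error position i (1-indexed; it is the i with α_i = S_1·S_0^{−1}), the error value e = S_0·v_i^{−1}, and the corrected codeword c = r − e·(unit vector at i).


S = (4, 10, 3), error at position 2, error magnitude e = 5, c = [6, 3, 0, 8, 9].

Step 1: column multipliers v_i = (∏_{j≠i}(α_i − α_j))^{−1} mod 11.
  i = 1 (α = 7): (7−8)(7−9)(7−10)(7−6) = (−1)·(−2)·(−3)·1 = −6 ≡ 5, so v_1 = 5^{−1} = 9 (mod 11).
  i = 2 (α = 8): (8−7)(8−9)(8−10)(8−6) = 1·(−1)·(−2)·2 = 4 ≡ 4, so v_2 = 4^{−1} = 3 (mod 11).
  i = 3 (α = 9): (9−7)(9−8)(9−10)(9−6) = 2·1·(−1)·3 = −6 ≡ 5, so v_3 = 5^{−1} = 9 (mod 11).
  i = 4 (α = 10): (10−7)(10−8)(10−9)(10−6) = 3·2·1·4 = 24 ≡ 2, so v_4 = 2^{−1} = 6 (mod 11).
  i = 5 (α = 6): (6−7)(6−8)(6−9)(6−10) = (−1)·(−2)·(−3)·(−4) = 24 ≡ 2, so v_5 = 2^{−1} = 6 (mod 11).
  v = [9, 3, 9, 6, 6].
Step 2: syndromes of r = [6, 8, 0, 8, 9] (all sums mod 11).
  S_0 = Σ v_i r_i = 9·6 + 3·8 + 9·0 + 6·8 + 6·9 = 180 ≡ 4.
  S_1 = Σ v_i α_i r_i = 9·7·6 + 3·8·8 + 9·9·0 + 6·10·8 + 6·6·9 = 1374 ≡ 10.
  α_i^2 mod 11 = [5, 9, 4, 1, 3].
  S_2 = Σ v_i α_i^2 r_i = 9·5·6 + 3·9·8 + 9·4·0 + 6·1·8 + 6·3·9 = 696 ≡ 3.
  S = (4, 10, 3) ≠ 0, so r is not a codeword (an error is present).
Step 3: locate the error. For a single error e at position i, S_ℓ = v_i·e·α_i^ℓ, so α_err = S_1/S_0.
  S_0^{−1} = 4^{−1} = 3 (mod 11), so α_err = 10·3 = 30 ≡ 8 = α_2. Error position i = 2.
  Consistency check: S_2/S_1 = 3·10 = 30 ≡ 8 = α_err ✓ (single-error assumption holds).
Step 4: error magnitude e = S_0/v_2 = S_0·∏_{j≠2}(α_2 − α_j) = 4·4 = 16 ≡ 5 (mod 11).
Step 5: correct position 2: c_2 = r_2 − e = 8 − 5 ≡ 3 (mod 11). Hence c = [6, 3, 0, 8, 9].
  Check: interpolating c through the α_i gives m(x) = 5 + 8·x (degree < 2) with m(α_i) = c_i for every i, so c is indeed a codeword.


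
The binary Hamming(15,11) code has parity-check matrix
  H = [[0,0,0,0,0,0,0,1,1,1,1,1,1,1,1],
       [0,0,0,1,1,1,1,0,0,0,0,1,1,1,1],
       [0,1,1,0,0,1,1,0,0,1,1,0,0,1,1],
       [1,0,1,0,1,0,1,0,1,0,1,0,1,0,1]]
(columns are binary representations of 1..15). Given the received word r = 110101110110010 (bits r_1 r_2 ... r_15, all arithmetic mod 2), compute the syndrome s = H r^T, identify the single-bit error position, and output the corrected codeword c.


s = (0, 0, 0, 1)^T, error position = 1, corrected codeword c = 010101110110010

Compute s = H r^T mod 2 one row at a time:
  s_1 = 1 + 0 + 1 + 1 + 0 + 0 + 1 + 0 = 4 ≡ 0 (mod 2).
  s_2 = 1 + 0 + 1 + 1 + 0 + 0 + 1 + 0 = 4 ≡ 0 (mod 2).
  s_3 = 1 + 0 + 1 + 1 + 1 + 1 + 1 + 0 = 6 ≡ 0 (mod 2).
  s_4 = 1 + 0 + 0 + 1 + 0 + 1 + 0 + 0 = 3 ≡ 1 (mod 2).
s = (0, 0, 0, 1)^T — this equals column 1 of H (binary 0001), so error is at position 1.
Correct: flip bit 1 of r = 110101110110010 to get c = 010101110110010.


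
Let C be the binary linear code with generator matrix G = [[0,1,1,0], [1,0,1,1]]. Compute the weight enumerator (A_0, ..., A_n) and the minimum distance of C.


Weight distribution: A_0 = 1, A_2 = 1, A_3 = 2. Minimum distance d = 2.

Enumerate all 2^2 = 4 messages m ∈ F_2^2.
For each, compute codeword c = mG in F_2^4, then tally its weight.
  m = 00 → c = 0000, weight = 0.
  m = 10 → c = 0110, weight = 2.
  m = 01 → c = 1011, weight = 3.
  m = 11 → c = 1101, weight = 3.
Tally weights:
  weight 0: 1 codewords.
  weight 2: 1 codewords.
  weight 3: 2 codewords.
Minimum distance d = smallest w > 0 with A_w > 0 = 2.
Sanity: Σ A_w = 4 = 2^2 = 4 ✓.


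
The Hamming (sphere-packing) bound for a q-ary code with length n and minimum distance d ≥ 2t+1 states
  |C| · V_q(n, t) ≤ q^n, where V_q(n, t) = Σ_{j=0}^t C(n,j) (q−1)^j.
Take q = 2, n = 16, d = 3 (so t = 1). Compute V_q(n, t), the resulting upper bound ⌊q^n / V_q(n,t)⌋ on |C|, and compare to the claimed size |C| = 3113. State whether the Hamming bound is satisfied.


V_q(n, t) = 17, q^n = 65536, Hamming bound = 3855, |C| = 3113 ≤ bound (satisfied).

Step 1: Compute V_q(n, t) = Σ_{j=0}^1 C(n, j) (q−1)^j.
  j = 0: C(16,0)·(1)^0 = 1·1 = 1.
  j = 1: C(16,1)·(1)^1 = 16·1 = 16.
  V_q(n, t) = 1 + 16 = 17.
Step 2: q^n = 2^16 = 65536.
Step 3: Hamming bound ⌊q^n / V_q(n,t)⌋ = ⌊65536/17⌋ = 3855.
Step 4: Compare |C| = 3113 to 3855: satisfied.
The claimed |C| lies below the Hamming bound.


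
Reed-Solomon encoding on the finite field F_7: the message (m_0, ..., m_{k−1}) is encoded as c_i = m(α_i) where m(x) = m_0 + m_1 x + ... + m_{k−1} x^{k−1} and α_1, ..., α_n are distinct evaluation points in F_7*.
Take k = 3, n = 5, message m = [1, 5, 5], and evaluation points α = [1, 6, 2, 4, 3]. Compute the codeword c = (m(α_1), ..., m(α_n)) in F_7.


c = [4, 1, 3, 3, 5]

Message polynomial: m(x) = 1 + 5·x + 5·x^2 (mod 7).
For each evaluation point α_i, compute m(α_i) mod 7:
  α_1 = 1: Horner steps 5 → 3 → 4, so m(1) = 4.
  α_2 = 6: Horner steps 5 → 0 → 1, so m(6) = 1.
  α_3 = 2: Horner steps 5 → 1 → 3, so m(2) = 3.
  α_4 = 4: Horner steps 5 → 4 → 3, so m(4) = 3.
  α_5 = 3: Horner steps 5 → 6 → 5, so m(3) = 5.
Codeword c = [4, 1, 3, 3, 5] ∈ F_7^5.


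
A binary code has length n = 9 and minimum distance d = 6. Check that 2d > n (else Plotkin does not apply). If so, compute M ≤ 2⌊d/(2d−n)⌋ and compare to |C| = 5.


Plotkin bound M ≤ 4; given |C| = 5 > bound (violated).

Check applicability: 2d = 12, n = 9.
2d − n = 3 > 0, so Plotkin applies.
Compute d/(2d−n) = 6/3 ≈ 2.0000.
⌊d/(2d−n)⌋ = 2.
Plotkin bound: M ≤ 2·2 = 4.
Given |C| = 5, check: VIOLATED.
This |C| is above the Plotkin bound, so no binary code with n = 9, d = 6 and 5 codewords exists.


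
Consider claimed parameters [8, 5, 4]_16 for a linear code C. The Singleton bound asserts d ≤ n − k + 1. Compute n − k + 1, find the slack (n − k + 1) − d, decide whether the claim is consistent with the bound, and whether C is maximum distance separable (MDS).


Singleton RHS = n − k + 1 = 4, slack = 0, bound satisfied, MDS.

Singleton bound: d ≤ n − k + 1.
Here n = 8, k = 5, so n − k + 1 = 4.
Given d = 4, check d ≤ 4: YES.
Slack = (n − k + 1) − d = 0.
The code is MDS (slack = 0).
Description: the claimed parameters are [8, 5, 4]_16; such a code would be MDS (meets Singleton bound).


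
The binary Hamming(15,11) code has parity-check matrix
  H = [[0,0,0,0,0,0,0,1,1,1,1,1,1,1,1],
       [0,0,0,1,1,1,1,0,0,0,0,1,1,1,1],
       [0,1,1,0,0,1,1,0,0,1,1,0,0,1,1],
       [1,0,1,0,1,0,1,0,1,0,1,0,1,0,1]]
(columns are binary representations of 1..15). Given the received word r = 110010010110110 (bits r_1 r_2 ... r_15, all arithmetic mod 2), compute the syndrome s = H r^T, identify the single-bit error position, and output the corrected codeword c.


s = (1, 1, 0, 0)^T, error position = 12, corrected codeword c = 110010010111110

Compute s = H r^T mod 2 one row at a time:
  s_1 = 1 + 0 + 1 + 1 + 0 + 1 + 1 + 0 = 5 ≡ 1 (mod 2).
  s_2 = 0 + 1 + 0 + 0 + 0 + 1 + 1 + 0 = 3 ≡ 1 (mod 2).
  s_3 = 1 + 0 + 0 + 0 + 1 + 1 + 1 + 0 = 4 ≡ 0 (mod 2).
  s_4 = 1 + 0 + 1 + 0 + 0 + 1 + 1 + 0 = 4 ≡ 0 (mod 2).
s = (1, 1, 0, 0)^T — this equals column 12 of H (binary 1100), so error is at position 12.
Correct: flip bit 12 of r = 110010010110110 to get c = 110010010111110.


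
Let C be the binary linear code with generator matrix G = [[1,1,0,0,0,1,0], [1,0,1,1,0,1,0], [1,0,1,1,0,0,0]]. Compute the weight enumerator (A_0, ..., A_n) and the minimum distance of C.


Weight distribution: A_0 = 1, A_1 = 1, A_2 = 1, A_3 = 3, A_4 = 2. Minimum distance d = 1.

Enumerate all 2^3 = 8 messages m ∈ F_2^3.
For each, compute codeword c = mG in F_2^7, then tally its weight.
  m = 000 → c = 0000000, weight = 0.
  m = 100 → c = 1100010, weight = 3.
  m = 010 → c = 1011010, weight = 4.
  m = 110 → c = 0111000, weight = 3.
  m = 001 → c = 1011000, weight = 3.
  m = 101 → c = 0111010, weight = 4.
  m = 011 → c = 0000010, weight = 1.
  m = 111 → c = 1100000, weight = 2.
Tally weights:
  weight 0: 1 codewords.
  weight 1: 1 codewords.
  weight 2: 1 codewords.
  weight 3: 3 codewords.
  weight 4: 2 codewords.
Minimum distance d = smallest w > 0 with A_w > 0 = 1.
Sanity: Σ A_w = 8 = 2^3 = 8 ✓.


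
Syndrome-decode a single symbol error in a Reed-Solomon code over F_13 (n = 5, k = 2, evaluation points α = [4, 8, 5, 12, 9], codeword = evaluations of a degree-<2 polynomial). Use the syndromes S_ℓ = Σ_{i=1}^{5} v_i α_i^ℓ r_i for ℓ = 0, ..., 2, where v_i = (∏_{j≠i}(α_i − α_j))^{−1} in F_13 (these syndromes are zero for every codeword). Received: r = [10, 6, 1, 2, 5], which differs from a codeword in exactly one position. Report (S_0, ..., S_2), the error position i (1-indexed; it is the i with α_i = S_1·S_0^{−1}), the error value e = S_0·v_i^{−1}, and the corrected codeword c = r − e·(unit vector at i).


S = (10, 11, 3), error at position 3, error magnitude e = 5, c = [10, 6, 9, 2, 5].

Step 1: column multipliers v_i = (∏_{j≠i}(α_i − α_j))^{−1} mod 13.
  i = 1 (α = 4): (4−8)(4−5)(4−12)(4−9) = (−4)·(−1)·(−8)·(−5) = 160 ≡ 4, so v_1 = 4^{−1} = 10 (mod 13).
  i = 2 (α = 8): (8−4)(8−5)(8−12)(8−9) = 4·3·(−4)·(−1) = 48 ≡ 9, so v_2 = 9^{−1} = 3 (mod 13).
  i = 3 (α = 5): (5−4)(5−8)(5−12)(5−9) = 1·(−3)·(−7)·(−4) = −84 ≡ 7, so v_3 = 7^{−1} = 2 (mod 13).
  i = 4 (α = 12): (12−4)(12−8)(12−5)(12−9) = 8·4·7·3 = 672 ≡ 9, so v_4 = 9^{−1} = 3 (mod 13).
  i = 5 (α = 9): (9−4)(9−8)(9−5)(9−12) = 5·1·4·(−3) = −60 ≡ 5, so v_5 = 5^{−1} = 8 (mod 13).
  v = [10, 3, 2, 3, 8].
Step 2: syndromes of r = [10, 6, 1, 2, 5] (all sums mod 13).
  S_0 = Σ v_i r_i = 10·10 + 3·6 + 2·1 + 3·2 + 8·5 = 166 ≡ 10.
  S_1 = Σ v_i α_i r_i = 10·4·10 + 3·8·6 + 2·5·1 + 3·12·2 + 8·9·5 = 986 ≡ 11.
  α_i^2 mod 13 = [3, 12, 12, 1, 3].
  S_2 = Σ v_i α_i^2 r_i = 10·3·10 + 3·12·6 + 2·12·1 + 3·1·2 + 8·3·5 = 666 ≡ 3.
  S = (10, 11, 3) ≠ 0, so r is not a codeword (an error is present).
Step 3: locate the error. For a single error e at position i, S_ℓ = v_i·e·α_i^ℓ, so α_err = S_1/S_0.
  S_0^{−1} = 10^{−1} = 4 (mod 13), so α_err = 11·4 = 44 ≡ 5 = α_3. Error position i = 3.
  Consistency check: S_2/S_1 = 3·6 = 18 ≡ 5 = α_err ✓ (single-error assumption holds).
Step 4: error magnitude e = S_0/v_3 = S_0·∏_{j≠3}(α_3 − α_j) = 10·7 = 70 ≡ 5 (mod 13).
Step 5: correct position 3: c_3 = r_3 − e = 1 − 5 ≡ 9 (mod 13). Hence c = [10, 6, 9, 2, 5].
  Check: interpolating c through the α_i gives m(x) = 1 + 12·x (degree < 2) with m(α_i) = c_i for every i, so c is indeed a codeword.


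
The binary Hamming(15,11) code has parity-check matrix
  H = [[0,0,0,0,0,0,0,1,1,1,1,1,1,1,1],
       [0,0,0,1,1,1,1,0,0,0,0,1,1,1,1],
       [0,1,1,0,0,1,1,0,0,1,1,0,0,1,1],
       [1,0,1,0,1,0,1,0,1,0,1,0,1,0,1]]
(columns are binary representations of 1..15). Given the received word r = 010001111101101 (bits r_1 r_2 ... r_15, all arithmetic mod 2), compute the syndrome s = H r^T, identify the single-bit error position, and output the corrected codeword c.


s = (0, 1, 1, 0)^T, error position = 6, corrected codeword c = 010000111101101

Compute s = H r^T mod 2 one row at a time:
  s_1 = 1 + 1 + 1 + 0 + 1 + 1 + 0 + 1 = 6 ≡ 0 (mod 2).
  s_2 = 0 + 0 + 1 + 1 + 1 + 1 + 0 + 1 = 5 ≡ 1 (mod 2).
  s_3 = 1 + 0 + 1 + 1 + 1 + 0 + 0 + 1 = 5 ≡ 1 (mod 2).
  s_4 = 0 + 0 + 0 + 1 + 1 + 0 + 1 + 1 = 4 ≡ 0 (mod 2).
s = (0, 1, 1, 0)^T — this equals column 6 of H (binary 0110), so error is at position 6.
Correct: flip bit 6 of r = 010001111101101 to get c = 010000111101101.


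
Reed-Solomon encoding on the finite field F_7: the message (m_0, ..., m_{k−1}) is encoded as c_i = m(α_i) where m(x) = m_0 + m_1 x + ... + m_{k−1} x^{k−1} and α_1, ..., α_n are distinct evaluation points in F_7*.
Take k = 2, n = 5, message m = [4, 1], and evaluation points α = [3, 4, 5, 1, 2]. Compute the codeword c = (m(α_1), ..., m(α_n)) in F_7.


c = [0, 1, 2, 5, 6]

Message polynomial: m(x) = 4 + 1·x (mod 7).
For each evaluation point α_i, compute m(α_i) mod 7:
  α_1 = 3: Horner steps 1 → 0, so m(3) = 0.
  α_2 = 4: Horner steps 1 → 1, so m(4) = 1.
  α_3 = 5: Horner steps 1 → 2, so m(5) = 2.
  α_4 = 1: Horner steps 1 → 5, so m(1) = 5.
  α_5 = 2: Horner steps 1 → 6, so m(2) = 6.
Codeword c = [0, 1, 2, 5, 6] ∈ F_7^5.


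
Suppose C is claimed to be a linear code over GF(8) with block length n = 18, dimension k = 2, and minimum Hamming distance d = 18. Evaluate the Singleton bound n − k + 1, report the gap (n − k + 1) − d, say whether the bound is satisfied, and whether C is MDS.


Singleton RHS = n − k + 1 = 17, slack = -1, bound violated (no such code; not MDS).

Singleton bound: d ≤ n − k + 1.
Here n = 18, k = 2, so n − k + 1 = 17.
Given d = 18, check d ≤ 17: NO.
Slack = (n − k + 1) − d = -1.
The slack is negative: d = 18 exceeds n − k + 1 = 17 by 1, so the Singleton bound is violated and no linear [18, 2, 18]_8 code can exist. In particular it is not MDS (MDS requires d = n − k + 1 exactly).
Description: the claimed parameters are [18, 2, 18]_8; such a code would be impossible (violates the Singleton bound).


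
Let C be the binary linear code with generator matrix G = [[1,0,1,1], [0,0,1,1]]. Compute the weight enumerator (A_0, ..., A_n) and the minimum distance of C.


Weight distribution: A_0 = 1, A_1 = 1, A_2 = 1, A_3 = 1. Minimum distance d = 1.

Enumerate all 2^2 = 4 messages m ∈ F_2^2.
For each, compute codeword c = mG in F_2^4, then tally its weight.
  m = 00 → c = 0000, weight = 0.
  m = 10 → c = 1011, weight = 3.
  m = 01 → c = 0011, weight = 2.
  m = 11 → c = 1000, weight = 1.
Tally weights:
  weight 0: 1 codewords.
  weight 1: 1 codewords.
  weight 2: 1 codewords.
  weight 3: 1 codewords.
Minimum distance d = smallest w > 0 with A_w > 0 = 1.
Sanity: Σ A_w = 4 = 2^2 = 4 ✓.


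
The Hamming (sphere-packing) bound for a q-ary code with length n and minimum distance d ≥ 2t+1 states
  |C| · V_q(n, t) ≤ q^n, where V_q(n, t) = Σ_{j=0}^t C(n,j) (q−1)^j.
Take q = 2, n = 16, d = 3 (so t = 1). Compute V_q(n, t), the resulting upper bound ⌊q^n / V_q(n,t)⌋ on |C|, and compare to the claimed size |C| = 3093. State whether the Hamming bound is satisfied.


V_q(n, t) = 17, q^n = 65536, Hamming bound = 3855, |C| = 3093 ≤ bound (satisfied).

Step 1: Compute V_q(n, t) = Σ_{j=0}^1 C(n, j) (q−1)^j.
  j = 0: C(16,0)·(1)^0 = 1·1 = 1.
  j = 1: C(16,1)·(1)^1 = 16·1 = 16.
  V_q(n, t) = 1 + 16 = 17.
Step 2: q^n = 2^16 = 65536.
Step 3: Hamming bound ⌊q^n / V_q(n,t)⌋ = ⌊65536/17⌋ = 3855.
Step 4: Compare |C| = 3093 to 3855: satisfied.
The claimed |C| lies below the Hamming bound.


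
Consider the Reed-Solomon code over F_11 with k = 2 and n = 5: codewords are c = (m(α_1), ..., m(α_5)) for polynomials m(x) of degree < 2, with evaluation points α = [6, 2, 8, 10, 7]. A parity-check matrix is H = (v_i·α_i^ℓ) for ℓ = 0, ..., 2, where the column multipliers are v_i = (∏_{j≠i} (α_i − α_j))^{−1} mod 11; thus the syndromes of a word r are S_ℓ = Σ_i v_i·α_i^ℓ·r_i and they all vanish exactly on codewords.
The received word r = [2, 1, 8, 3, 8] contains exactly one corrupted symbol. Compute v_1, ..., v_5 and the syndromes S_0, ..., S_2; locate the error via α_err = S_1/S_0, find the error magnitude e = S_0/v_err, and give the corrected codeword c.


S = (9, 8, 1), error at position 5, error magnitude e = 3, c = [2, 1, 8, 3, 5].

Step 1: column multipliers v_i = (∏_{j≠i}(α_i − α_j))^{−1} mod 11.
  i = 1 (α = 6): (6−2)(6−8)(6−10)(6−7) = 4·(−2)·(−4)·(−1) = −32 ≡ 1, so v_1 = 1^{−1} = 1 (mod 11).
  i = 2 (α = 2): (2−6)(2−8)(2−10)(2−7) = (−4)·(−6)·(−8)·(−5) = 960 ≡ 3, so v_2 = 3^{−1} = 4 (mod 11).
  i = 3 (α = 8): (8−6)(8−2)(8−10)(8−7) = 2·6·(−2)·1 = −24 ≡ 9, so v_3 = 9^{−1} = 5 (mod 11).
  i = 4 (α = 10): (10−6)(10−2)(10−8)(10−7) = 4·8·2·3 = 192 ≡ 5, so v_4 = 5^{−1} = 9 (mod 11).
  i = 5 (α = 7): (7−6)(7−2)(7−8)(7−10) = 1·5·(−1)·(−3) = 15 ≡ 4, so v_5 = 4^{−1} = 3 (mod 11).
  v = [1, 4, 5, 9, 3].
Step 2: syndromes of r = [2, 1, 8, 3, 8] (all sums mod 11).
  S_0 = Σ v_i r_i = 1·2 + 4·1 + 5·8 + 9·3 + 3·8 = 97 ≡ 9.
  S_1 = Σ v_i α_i r_i = 1·6·2 + 4·2·1 + 5·8·8 + 9·10·3 + 3·7·8 = 778 ≡ 8.
  α_i^2 mod 11 = [3, 4, 9, 1, 5].
  S_2 = Σ v_i α_i^2 r_i = 1·3·2 + 4·4·1 + 5·9·8 + 9·1·3 + 3·5·8 = 529 ≡ 1.
  S = (9, 8, 1) ≠ 0, so r is not a codeword (an error is present).
Step 3: locate the error. For a single error e at position i, S_ℓ = v_i·e·α_i^ℓ, so α_err = S_1/S_0.
  S_0^{−1} = 9^{−1} = 5 (mod 11), so α_err = 8·5 = 40 ≡ 7 = α_5. Error position i = 5.
  Consistency check: S_2/S_1 = 1·7 = 7 ≡ 7 = α_err ✓ (single-error assumption holds).
Step 4: error magnitude e = S_0/v_5 = S_0·∏_{j≠5}(α_5 − α_j) = 9·4 = 36 ≡ 3 (mod 11).
Step 5: correct position 5: c_5 = r_5 − e = 8 − 3 ≡ 5 (mod 11). Hence c = [2, 1, 8, 3, 5].
  Check: interpolating c through the α_i gives m(x) = 6 + 3·x (degree < 2) with m(α_i) = c_i for every i, so c is indeed a codeword.


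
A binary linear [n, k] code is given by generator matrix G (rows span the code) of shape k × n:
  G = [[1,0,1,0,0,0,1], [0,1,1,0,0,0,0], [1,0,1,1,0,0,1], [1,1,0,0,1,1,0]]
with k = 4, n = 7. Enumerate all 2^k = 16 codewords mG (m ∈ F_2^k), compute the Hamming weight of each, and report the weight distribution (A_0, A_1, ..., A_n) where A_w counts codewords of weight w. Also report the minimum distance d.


Weight distribution: A_0 = 1, A_1 = 1, A_2 = 1, A_3 = 4, A_4 = 5, A_5 = 3, A_6 = 1. Minimum distance d = 1.

Enumerate all 2^4 = 16 messages m ∈ F_2^4.
For each, compute codeword c = mG in F_2^7, then tally its weight.
  m = 0000 → c = 0000000, weight = 0.
  m = 1000 → c = 1010001, weight = 3.
  m = 0100 → c = 0110000, weight = 2.
  m = 1100 → c = 1100001, weight = 3.
  m = 0010 → c = 1011001, weight = 4.
  m = 1010 → c = 0001000, weight = 1.
  m = 0110 → c = 1101001, weight = 4.
  m = 1110 → c = 0111000, weight = 3.
  m = 0001 → c = 1100110, weight = 4.
  m = 1001 → c = 0110111, weight = 5.
  m = 0101 → c = 1010110, weight = 4.
  m = 1101 → c = 0000111, weight = 3.
  m = 0011 → c = 0111111, weight = 6.
  m = 1011 → c = 1101110, weight = 5.
  m = 0111 → c = 0001111, weight = 4.
  m = 1111 → c = 1011110, weight = 5.
Tally weights:
  weight 0: 1 codewords.
  weight 1: 1 codewords.
  weight 2: 1 codewords.
  weight 3: 4 codewords.
  weight 4: 5 codewords.
  weight 5: 3 codewords.
  weight 6: 1 codewords.
Minimum distance d = smallest w > 0 with A_w > 0 = 1.
Sanity: Σ A_w = 16 = 2^4 = 16 ✓.


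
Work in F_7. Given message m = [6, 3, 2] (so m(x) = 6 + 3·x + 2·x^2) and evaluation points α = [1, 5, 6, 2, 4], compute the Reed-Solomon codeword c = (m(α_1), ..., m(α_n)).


c = [4, 1, 5, 6, 1]

Message polynomial: m(x) = 6 + 3·x + 2·x^2 (mod 7).
For each evaluation point α_i, compute m(α_i) mod 7:
  α_1 = 1: Horner steps 2 → 5 → 4, so m(1) = 4.
  α_2 = 5: Horner steps 2 → 6 → 1, so m(5) = 1.
  α_3 = 6: Horner steps 2 → 1 → 5, so m(6) = 5.
  α_4 = 2: Horner steps 2 → 0 → 6, so m(2) = 6.
  α_5 = 4: Horner steps 2 → 4 → 1, so m(4) = 1.
Codeword c = [4, 1, 5, 6, 1] ∈ F_7^5.


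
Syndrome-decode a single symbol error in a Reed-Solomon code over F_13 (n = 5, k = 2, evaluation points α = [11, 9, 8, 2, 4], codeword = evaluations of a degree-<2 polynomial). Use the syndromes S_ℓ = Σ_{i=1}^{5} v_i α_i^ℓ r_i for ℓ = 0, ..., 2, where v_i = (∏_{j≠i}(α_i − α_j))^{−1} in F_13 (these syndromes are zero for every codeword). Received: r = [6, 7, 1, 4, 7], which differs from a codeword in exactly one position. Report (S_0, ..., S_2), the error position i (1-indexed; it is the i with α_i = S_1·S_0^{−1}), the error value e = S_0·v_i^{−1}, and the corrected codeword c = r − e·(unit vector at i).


S = (5, 7, 2), error at position 5, error magnitude e = 4, c = [6, 7, 1, 4, 3].

Step 1: column multipliers v_i = (∏_{j≠i}(α_i − α_j))^{−1} mod 13.
  i = 1 (α = 11): (11−9)(11−8)(11−2)(11−4) = 2·3·9·7 = 378 ≡ 1, so v_1 = 1^{−1} = 1 (mod 13).
  i = 2 (α = 9): (9−11)(9−8)(9−2)(9−4) = (−2)·1·7·5 = −70 ≡ 8, so v_2 = 8^{−1} = 5 (mod 13).
  i = 3 (α = 8): (8−11)(8−9)(8−2)(8−4) = (−3)·(−1)·6·4 = 72 ≡ 7, so v_3 = 7^{−1} = 2 (mod 13).
  i = 4 (α = 2): (2−11)(2−9)(2−8)(2−4) = (−9)·(−7)·(−6)·(−2) = 756 ≡ 2, so v_4 = 2^{−1} = 7 (mod 13).
  i = 5 (α = 4): (4−11)(4−9)(4−8)(4−2) = (−7)·(−5)·(−4)·2 = −280 ≡ 6, so v_5 = 6^{−1} = 11 (mod 13).
  v = [1, 5, 2, 7, 11].
Step 2: syndromes of r = [6, 7, 1, 4, 7] (all sums mod 13).
  S_0 = Σ v_i r_i = 1·6 + 5·7 + 2·1 + 7·4 + 11·7 = 148 ≡ 5.
  S_1 = Σ v_i α_i r_i = 1·11·6 + 5·9·7 + 2·8·1 + 7·2·4 + 11·4·7 = 761 ≡ 7.
  α_i^2 mod 13 = [4, 3, 12, 4, 3].
  S_2 = Σ v_i α_i^2 r_i = 1·4·6 + 5·3·7 + 2·12·1 + 7·4·4 + 11·3·7 = 496 ≡ 2.
  S = (5, 7, 2) ≠ 0, so r is not a codeword (an error is present).
Step 3: locate the error. For a single error e at position i, S_ℓ = v_i·e·α_i^ℓ, so α_err = S_1/S_0.
  S_0^{−1} = 5^{−1} = 8 (mod 13), so α_err = 7·8 = 56 ≡ 4 = α_5. Error position i = 5.
  Consistency check: S_2/S_1 = 2·2 = 4 ≡ 4 = α_err ✓ (single-error assumption holds).
Step 4: error magnitude e = S_0/v_5 = S_0·∏_{j≠5}(α_5 − α_j) = 5·6 = 30 ≡ 4 (mod 13).
Step 5: correct position 5: c_5 = r_5 − e = 7 − 4 ≡ 3 (mod 13). Hence c = [6, 7, 1, 4, 3].
  Check: interpolating c through the α_i gives m(x) = 5 + 6·x (degree < 2) with m(α_i) = c_i for every i, so c is indeed a codeword.


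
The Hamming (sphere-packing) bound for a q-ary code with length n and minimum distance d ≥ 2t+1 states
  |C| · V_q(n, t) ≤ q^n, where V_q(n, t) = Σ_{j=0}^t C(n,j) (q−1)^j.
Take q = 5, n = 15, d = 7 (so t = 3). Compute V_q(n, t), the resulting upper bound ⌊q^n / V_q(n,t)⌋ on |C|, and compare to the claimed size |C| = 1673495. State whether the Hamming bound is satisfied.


V_q(n, t) = 30861, q^n = 30517578125, Hamming bound = 988871, |C| = 1673495 > bound (violated).

Step 1: Compute V_q(n, t) = Σ_{j=0}^3 C(n, j) (q−1)^j.
  j = 0: C(15,0)·(4)^0 = 1·1 = 1.
  j = 1: C(15,1)·(4)^1 = 15·4 = 60.
  j = 2: C(15,2)·(4)^2 = 105·16 = 1680.
  j = 3: C(15,3)·(4)^3 = 455·64 = 29120.
  V_q(n, t) = 1 + 60 + 1680 + 29120 = 30861.
Step 2: q^n = 5^15 = 30517578125.
Step 3: Hamming bound ⌊q^n / V_q(n,t)⌋ = ⌊30517578125/30861⌋ = 988871.
Step 4: Compare |C| = 1673495 to 988871: violated.
The claimed |C| lies above the Hamming bound, so no 5-ary code of length 15 with d ≥ 7 can have 1673495 codewords.


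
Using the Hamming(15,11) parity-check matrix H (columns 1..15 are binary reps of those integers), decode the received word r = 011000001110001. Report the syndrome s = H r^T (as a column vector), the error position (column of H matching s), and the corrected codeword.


s = (0, 1, 1, 0)^T, error position = 6, corrected codeword c = 011001001110001

Compute s = H r^T mod 2 one row at a time:
  s_1 = 0 + 1 + 1 + 1 + 0 + 0 + 0 + 1 = 4 ≡ 0 (mod 2).
  s_2 = 0 + 0 + 0 + 0 + 0 + 0 + 0 + 1 = 1 ≡ 1 (mod 2).
  s_3 = 1 + 1 + 0 + 0 + 1 + 1 + 0 + 1 = 5 ≡ 1 (mod 2).
  s_4 = 0 + 1 + 0 + 0 + 1 + 1 + 0 + 1 = 4 ≡ 0 (mod 2).
s = (0, 1, 1, 0)^T — this equals column 6 of H (binary 0110), so error is at position 6.
Correct: flip bit 6 of r = 011000001110001 to get c = 011001001110001.


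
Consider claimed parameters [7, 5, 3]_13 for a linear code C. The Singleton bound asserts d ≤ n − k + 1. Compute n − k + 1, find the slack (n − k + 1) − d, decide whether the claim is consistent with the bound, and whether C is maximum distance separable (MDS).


Singleton RHS = n − k + 1 = 3, slack = 0, bound satisfied, MDS.

Singleton bound: d ≤ n − k + 1.
Here n = 7, k = 5, so n − k + 1 = 3.
Given d = 3, check d ≤ 3: YES.
Slack = (n − k + 1) − d = 0.
The code is MDS (slack = 0).
Description: the claimed parameters are [7, 5, 3]_13; such a code would be MDS (meets Singleton bound).


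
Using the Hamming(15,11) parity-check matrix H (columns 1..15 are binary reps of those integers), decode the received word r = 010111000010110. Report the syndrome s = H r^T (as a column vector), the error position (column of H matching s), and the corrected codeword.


s = (1, 1, 0, 1)^T, error position = 13, corrected codeword c = 010111000010010

Compute s = H r^T mod 2 one row at a time:
  s_1 = 0 + 0 + 0 + 1 + 0 + 1 + 1 + 0 = 3 ≡ 1 (mod 2).
  s_2 = 1 + 1 + 1 + 0 + 0 + 1 + 1 + 0 = 5 ≡ 1 (mod 2).
  s_3 = 1 + 0 + 1 + 0 + 0 + 1 + 1 + 0 = 4 ≡ 0 (mod 2).
  s_4 = 0 + 0 + 1 + 0 + 0 + 1 + 1 + 0 = 3 ≡ 1 (mod 2).
s = (1, 1, 0, 1)^T — this equals column 13 of H (binary 1101), so error is at position 13.
Correct: flip bit 13 of r = 010111000010110 to get c = 010111000010010.


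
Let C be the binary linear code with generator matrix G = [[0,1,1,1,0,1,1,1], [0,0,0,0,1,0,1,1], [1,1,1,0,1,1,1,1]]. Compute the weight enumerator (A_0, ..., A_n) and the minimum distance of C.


Weight distribution: A_0 = 1, A_3 = 2, A_4 = 2, A_5 = 1, A_6 = 1, A_7 = 1. Minimum distance d = 3.

Enumerate all 2^3 = 8 messages m ∈ F_2^3.
For each, compute codeword c = mG in F_2^8, then tally its weight.
  m = 000 → c = 00000000, weight = 0.
  m = 100 → c = 01110111, weight = 6.
  m = 010 → c = 00001011, weight = 3.
  m = 110 → c = 01111100, weight = 5.
  m = 001 → c = 11101111, weight = 7.
  m = 101 → c = 10011000, weight = 3.
  m = 011 → c = 11100100, weight = 4.
  m = 111 → c = 10010011, weight = 4.
Tally weights:
  weight 0: 1 codewords.
  weight 3: 2 codewords.
  weight 4: 2 codewords.
  weight 5: 1 codewords.
  weight 6: 1 codewords.
  weight 7: 1 codewords.
Minimum distance d = smallest w > 0 with A_w > 0 = 3.
Sanity: Σ A_w = 8 = 2^3 = 8 ✓.


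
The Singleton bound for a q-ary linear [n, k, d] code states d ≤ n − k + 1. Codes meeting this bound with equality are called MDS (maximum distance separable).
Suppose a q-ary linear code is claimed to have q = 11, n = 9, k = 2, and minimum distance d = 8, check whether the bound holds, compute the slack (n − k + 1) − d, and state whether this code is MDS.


Singleton RHS = n − k + 1 = 8, slack = 0, bound satisfied, MDS.

Singleton bound: d ≤ n − k + 1.
Here n = 9, k = 2, so n − k + 1 = 8.
Given d = 8, check d ≤ 8: YES.
Slack = (n − k + 1) − d = 0.
The code is MDS (slack = 0).
Description: the claimed parameters are [9, 2, 8]_11; such a code would be MDS (meets Singleton bound).


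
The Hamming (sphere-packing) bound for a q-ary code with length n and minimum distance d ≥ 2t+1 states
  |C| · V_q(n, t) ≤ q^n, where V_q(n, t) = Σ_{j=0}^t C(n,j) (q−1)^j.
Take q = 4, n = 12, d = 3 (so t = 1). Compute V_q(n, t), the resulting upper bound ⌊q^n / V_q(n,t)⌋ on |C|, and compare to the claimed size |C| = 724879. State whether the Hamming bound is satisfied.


V_q(n, t) = 37, q^n = 16777216, Hamming bound = 453438, |C| = 724879 > bound (violated).

Step 1: Compute V_q(n, t) = Σ_{j=0}^1 C(n, j) (q−1)^j.
  j = 0: C(12,0)·(3)^0 = 1·1 = 1.
  j = 1: C(12,1)·(3)^1 = 12·3 = 36.
  V_q(n, t) = 1 + 36 = 37.
Step 2: q^n = 4^12 = 16777216.
Step 3: Hamming bound ⌊q^n / V_q(n,t)⌋ = ⌊16777216/37⌋ = 453438.
Step 4: Compare |C| = 724879 to 453438: violated.
The claimed |C| lies above the Hamming bound, so no 4-ary code of length 12 with d ≥ 3 can have 724879 codewords.


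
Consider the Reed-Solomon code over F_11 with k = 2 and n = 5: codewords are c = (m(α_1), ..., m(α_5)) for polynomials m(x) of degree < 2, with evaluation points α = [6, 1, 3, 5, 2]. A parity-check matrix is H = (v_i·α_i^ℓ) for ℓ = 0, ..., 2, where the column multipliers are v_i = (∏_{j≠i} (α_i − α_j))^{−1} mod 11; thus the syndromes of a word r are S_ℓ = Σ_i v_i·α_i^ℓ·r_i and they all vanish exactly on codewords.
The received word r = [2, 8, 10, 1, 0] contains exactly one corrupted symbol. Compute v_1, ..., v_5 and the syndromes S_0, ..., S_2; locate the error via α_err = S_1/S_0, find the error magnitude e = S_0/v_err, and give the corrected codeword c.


S = (9, 7, 3), error at position 5, error magnitude e = 2, c = [2, 8, 10, 1, 9].

Step 1: column multipliers v_i = (∏_{j≠i}(α_i − α_j))^{−1} mod 11.
  i = 1 (α = 6): (6−1)(6−3)(6−5)(6−2) = 5·3·1·4 = 60 ≡ 5, so v_1 = 5^{−1} = 9 (mod 11).
  i = 2 (α = 1): (1−6)(1−3)(1−5)(1−2) = (−5)·(−2)·(−4)·(−1) = 40 ≡ 7, so v_2 = 7^{−1} = 8 (mod 11).
  i = 3 (α = 3): (3−6)(3−1)(3−5)(3−2) = (−3)·2·(−2)·1 = 12 ≡ 1, so v_3 = 1^{−1} = 1 (mod 11).
  i = 4 (α = 5): (5−6)(5−1)(5−3)(5−2) = (−1)·4·2·3 = −24 ≡ 9, so v_4 = 9^{−1} = 5 (mod 11).
  i = 5 (α = 2): (2−6)(2−1)(2−3)(2−5) = (−4)·1·(−1)·(−3) = −12 ≡ 10, so v_5 = 10^{−1} = 10 (mod 11).
  v = [9, 8, 1, 5, 10].
Step 2: syndromes of r = [2, 8, 10, 1, 0] (all sums mod 11).
  S_0 = Σ v_i r_i = 9·2 + 8·8 + 1·10 + 5·1 + 10·0 = 97 ≡ 9.
  S_1 = Σ v_i α_i r_i = 9·6·2 + 8·1·8 + 1·3·10 + 5·5·1 + 10·2·0 = 227 ≡ 7.
  α_i^2 mod 11 = [3, 1, 9, 3, 4].
  S_2 = Σ v_i α_i^2 r_i = 9·3·2 + 8·1·8 + 1·9·10 + 5·3·1 + 10·4·0 = 223 ≡ 3.
  S = (9, 7, 3) ≠ 0, so r is not a codeword (an error is present).
Step 3: locate the error. For a single error e at position i, S_ℓ = v_i·e·α_i^ℓ, so α_err = S_1/S_0.
  S_0^{−1} = 9^{−1} = 5 (mod 11), so α_err = 7·5 = 35 ≡ 2 = α_5. Error position i = 5.
  Consistency check: S_2/S_1 = 3·8 = 24 ≡ 2 = α_err ✓ (single-error assumption holds).
Step 4: error magnitude e = S_0/v_5 = S_0·∏_{j≠5}(α_5 − α_j) = 9·10 = 90 ≡ 2 (mod 11).
Step 5: correct position 5: c_5 = r_5 − e = 0 − 2 ≡ 9 (mod 11). Hence c = [2, 8, 10, 1, 9].
  Check: interpolating c through the α_i gives m(x) = 7 + 1·x (degree < 2) with m(α_i) = c_i for every i, so c is indeed a codeword.


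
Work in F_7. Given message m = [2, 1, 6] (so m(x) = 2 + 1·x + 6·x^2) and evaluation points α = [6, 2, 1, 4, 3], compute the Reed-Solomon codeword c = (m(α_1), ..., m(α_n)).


c = [0, 0, 2, 4, 3]

Message polynomial: m(x) = 2 + 1·x + 6·x^2 (mod 7).
For each evaluation point α_i, compute m(α_i) mod 7:
  α_1 = 6: Horner steps 6 → 2 → 0, so m(6) = 0.
  α_2 = 2: Horner steps 6 → 6 → 0, so m(2) = 0.
  α_3 = 1: Horner steps 6 → 0 → 2, so m(1) = 2.
  α_4 = 4: Horner steps 6 → 4 → 4, so m(4) = 4.
  α_5 = 3: Horner steps 6 → 5 → 3, so m(3) = 3.
Codeword c = [0, 0, 2, 4, 3] ∈ F_7^5.


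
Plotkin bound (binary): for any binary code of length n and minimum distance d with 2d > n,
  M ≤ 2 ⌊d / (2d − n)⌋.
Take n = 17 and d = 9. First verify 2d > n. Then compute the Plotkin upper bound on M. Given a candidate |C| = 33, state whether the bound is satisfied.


Plotkin bound M ≤ 18; given |C| = 33 > bound (violated).

Check applicability: 2d = 18, n = 17.
2d − n = 1 > 0, so Plotkin applies.
Compute d/(2d−n) = 9/1 ≈ 9.0000.
⌊d/(2d−n)⌋ = 9.
Plotkin bound: M ≤ 2·9 = 18.
Given |C| = 33, check: VIOLATED.
This |C| is above the Plotkin bound, so no binary code with n = 17, d = 9 and 33 codewords exists.


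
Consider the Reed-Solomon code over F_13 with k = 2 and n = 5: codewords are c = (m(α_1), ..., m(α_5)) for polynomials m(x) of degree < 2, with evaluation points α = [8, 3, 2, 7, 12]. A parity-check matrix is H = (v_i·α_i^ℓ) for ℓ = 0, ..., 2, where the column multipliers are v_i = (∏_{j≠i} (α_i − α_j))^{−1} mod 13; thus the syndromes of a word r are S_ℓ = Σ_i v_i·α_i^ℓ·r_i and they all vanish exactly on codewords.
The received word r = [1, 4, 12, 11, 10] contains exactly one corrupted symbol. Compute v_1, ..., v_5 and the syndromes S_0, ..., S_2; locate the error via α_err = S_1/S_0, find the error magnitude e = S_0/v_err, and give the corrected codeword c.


S = (5, 1, 8), error at position 1, error magnitude e = 11, c = [3, 4, 12, 11, 10].

Step 1: column multipliers v_i = (∏_{j≠i}(α_i − α_j))^{−1} mod 13.
  i = 1 (α = 8): (8−3)(8−2)(8−7)(8−12) = 5·6·1·(−4) = −120 ≡ 10, so v_1 = 10^{−1} = 4 (mod 13).
  i = 2 (α = 3): (3−8)(3−2)(3−7)(3−12) = (−5)·1·(−4)·(−9) = −180 ≡ 2, so v_2 = 2^{−1} = 7 (mod 13).
  i = 3 (α = 2): (2−8)(2−3)(2−7)(2−12) = (−6)·(−1)·(−5)·(−10) = 300 ≡ 1, so v_3 = 1^{−1} = 1 (mod 13).
  i = 4 (α = 7): (7−8)(7−3)(7−2)(7−12) = (−1)·4·5·(−5) = 100 ≡ 9, so v_4 = 9^{−1} = 3 (mod 13).
  i = 5 (α = 12): (12−8)(12−3)(12−2)(12−7) = 4·9·10·5 = 1800 ≡ 6, so v_5 = 6^{−1} = 11 (mod 13).
  v = [4, 7, 1, 3, 11].
Step 2: syndromes of r = [1, 4, 12, 11, 10] (all sums mod 13).
  S_0 = Σ v_i r_i = 4·1 + 7·4 + 1·12 + 3·11 + 11·10 = 187 ≡ 5.
  S_1 = Σ v_i α_i r_i = 4·8·1 + 7·3·4 + 1·2·12 + 3·7·11 + 11·12·10 = 1691 ≡ 1.
  α_i^2 mod 13 = [12, 9, 4, 10, 1].
  S_2 = Σ v_i α_i^2 r_i = 4·12·1 + 7·9·4 + 1·4·12 + 3·10·11 + 11·1·10 = 788 ≡ 8.
  S = (5, 1, 8) ≠ 0, so r is not a codeword (an error is present).
Step 3: locate the error. For a single error e at position i, S_ℓ = v_i·e·α_i^ℓ, so α_err = S_1/S_0.
  S_0^{−1} = 5^{−1} = 8 (mod 13), so α_err = 1·8 = 8 ≡ 8 = α_1. Error position i = 1.
  Consistency check: S_2/S_1 = 8·1 = 8 ≡ 8 = α_err ✓ (single-error assumption holds).
Step 4: error magnitude e = S_0/v_1 = S_0·∏_{j≠1}(α_1 − α_j) = 5·10 = 50 ≡ 11 (mod 13).
Step 5: correct position 1: c_1 = r_1 − e = 1 − 11 ≡ 3 (mod 13). Hence c = [3, 4, 12, 11, 10].
  Check: interpolating c through the α_i gives m(x) = 2 + 5·x (degree < 2) with m(α_i) = c_i for every i, so c is indeed a codeword.


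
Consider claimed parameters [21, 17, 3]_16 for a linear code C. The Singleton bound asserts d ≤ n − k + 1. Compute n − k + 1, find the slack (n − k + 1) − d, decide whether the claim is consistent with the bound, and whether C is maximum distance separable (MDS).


Singleton RHS = n − k + 1 = 5, slack = 2, bound satisfied, not MDS.

Singleton bound: d ≤ n − k + 1.
Here n = 21, k = 17, so n − k + 1 = 5.
Given d = 3, check d ≤ 5: YES.
Slack = (n − k + 1) − d = 2.
The code is NOT MDS (slack = 2 > 0).
Description: the claimed parameters are [21, 17, 3]_16; such a code would be non-MDS.


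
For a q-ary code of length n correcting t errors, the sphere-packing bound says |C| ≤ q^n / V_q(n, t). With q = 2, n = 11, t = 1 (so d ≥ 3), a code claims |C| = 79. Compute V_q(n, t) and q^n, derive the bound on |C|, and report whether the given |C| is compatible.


V_q(n, t) = 12, q^n = 2048, Hamming bound = 170, |C| = 79 ≤ bound (satisfied).

Step 1: Compute V_q(n, t) = Σ_{j=0}^1 C(n, j) (q−1)^j.
  j = 0: C(11,0)·(1)^0 = 1·1 = 1.
  j = 1: C(11,1)·(1)^1 = 11·1 = 11.
  V_q(n, t) = 1 + 11 = 12.
Step 2: q^n = 2^11 = 2048.
Step 3: Hamming bound ⌊q^n / V_q(n,t)⌋ = ⌊2048/12⌋ = 170.
Step 4: Compare |C| = 79 to 170: satisfied.
The claimed |C| lies below the Hamming bound.


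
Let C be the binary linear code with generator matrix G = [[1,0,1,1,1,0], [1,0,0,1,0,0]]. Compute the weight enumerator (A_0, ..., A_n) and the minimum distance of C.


Weight distribution: A_0 = 1, A_2 = 2, A_4 = 1. Minimum distance d = 2.

Enumerate all 2^2 = 4 messages m ∈ F_2^2.
For each, compute codeword c = mG in F_2^6, then tally its weight.
  m = 00 → c = 000000, weight = 0.
  m = 10 → c = 101110, weight = 4.
  m = 01 → c = 100100, weight = 2.
  m = 11 → c = 001010, weight = 2.
Tally weights:
  weight 0: 1 codewords.
  weight 2: 2 codewords.
  weight 4: 1 codewords.
Minimum distance d = smallest w > 0 with A_w > 0 = 2.
Sanity: Σ A_w = 4 = 2^2 = 4 ✓.


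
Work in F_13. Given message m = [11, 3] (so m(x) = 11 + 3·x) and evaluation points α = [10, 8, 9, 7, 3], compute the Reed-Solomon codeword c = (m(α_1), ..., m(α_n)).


c = [2, 9, 12, 6, 7]

Message polynomial: m(x) = 11 + 3·x (mod 13).
For each evaluation point α_i, compute m(α_i) mod 13:
  α_1 = 10: Horner steps 3 → 2, so m(10) = 2.
  α_2 = 8: Horner steps 3 → 9, so m(8) = 9.
  α_3 = 9: Horner steps 3 → 12, so m(9) = 12.
  α_4 = 7: Horner steps 3 → 6, so m(7) = 6.
  α_5 = 3: Horner steps 3 → 7, so m(3) = 7.
Codeword c = [2, 9, 12, 6, 7] ∈ F_13^5.


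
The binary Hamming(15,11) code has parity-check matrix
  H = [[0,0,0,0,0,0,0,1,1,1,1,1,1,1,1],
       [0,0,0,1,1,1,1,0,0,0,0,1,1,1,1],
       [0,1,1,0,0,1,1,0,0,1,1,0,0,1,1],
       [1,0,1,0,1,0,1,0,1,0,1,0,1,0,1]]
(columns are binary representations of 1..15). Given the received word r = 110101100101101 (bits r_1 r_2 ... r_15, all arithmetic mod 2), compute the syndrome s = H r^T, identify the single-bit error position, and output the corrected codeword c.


s = (0, 0, 1, 0)^T, error position = 2, corrected codeword c = 100101100101101

Compute s = H r^T mod 2 one row at a time:
  s_1 = 0 + 0 + 1 + 0 + 1 + 1 + 0 + 1 = 4 ≡ 0 (mod 2).
  s_2 = 1 + 0 + 1 + 1 + 1 + 1 + 0 + 1 = 6 ≡ 0 (mod 2).
  s_3 = 1 + 0 + 1 + 1 + 1 + 0 + 0 + 1 = 5 ≡ 1 (mod 2).
  s_4 = 1 + 0 + 0 + 1 + 0 + 0 + 1 + 1 = 4 ≡ 0 (mod 2).
s = (0, 0, 1, 0)^T — this equals column 2 of H (binary 0010), so error is at position 2.
Correct: flip bit 2 of r = 110101100101101 to get c = 100101100101101.
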